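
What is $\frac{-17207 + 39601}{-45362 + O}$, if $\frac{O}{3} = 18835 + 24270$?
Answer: $\frac{22394}{83953} \approx 0.26674$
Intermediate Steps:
$O = 129315$ ($O = 3 \left(18835 + 24270\right) = 3 \cdot 43105 = 129315$)
$\frac{-17207 + 39601}{-45362 + O} = \frac{-17207 + 39601}{-45362 + 129315} = \frac{22394}{83953}$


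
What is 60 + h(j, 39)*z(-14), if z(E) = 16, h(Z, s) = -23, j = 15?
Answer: -308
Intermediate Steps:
60 + h(j, 39)*z(-14) = 60 - 23*16 = 60 - 368 = -308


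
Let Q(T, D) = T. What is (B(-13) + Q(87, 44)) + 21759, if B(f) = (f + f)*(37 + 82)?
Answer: 18752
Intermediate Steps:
B(f) = 238*f (B(f) = (2*f)*119 = 238*f)
(B(-13) + Q(87, 44)) + 21759 = (238*(-13) + 87) + 21759 = (-3094 + 87) + 21759 = -3007 + 21759 = 18752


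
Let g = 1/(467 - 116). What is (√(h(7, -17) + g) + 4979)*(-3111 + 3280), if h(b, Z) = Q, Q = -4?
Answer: 841451 + 13*I*√54717/9 ≈ 8.4145e+5 + 337.88*I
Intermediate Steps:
h(b, Z) = -4
g = 1/351 ≈ 0.0028490
(√(h(7, -17) + g) + 4979)*(-3111 + 3280) = (√(-4 + 1/351) + 4979)*(-3111 + 3280) = (√(-1403/351) + 4979)*169 = (I*√54717/117 + 4979)*169 = (4979 + I*√54717/117)*169 = 841451 + 13*I*√54717/9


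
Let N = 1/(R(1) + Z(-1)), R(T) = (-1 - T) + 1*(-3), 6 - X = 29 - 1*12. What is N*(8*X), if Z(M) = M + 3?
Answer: 88/3 ≈ 29.333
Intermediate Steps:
X = -11 (X = 6 - (29 - 1*12) = 6 - (29 - 12) = 6 - 1*17 = 6 - 17 = -11)
Z(M) = 3 + M
R(T) = -4 - T (R(T) = (-1 - T) - 3 = -4 - T)
N = -1/3 (N = 1/((-4 - 1*1) + (3 - 1)) = 1/((-4 - 1) + 2) = 1/(-5 + 2) = 1/(-3) = -1/3 ≈ -0.33333)
N*(8*X) = -8*(-11)/3 = -1/3*(-88) = 88/3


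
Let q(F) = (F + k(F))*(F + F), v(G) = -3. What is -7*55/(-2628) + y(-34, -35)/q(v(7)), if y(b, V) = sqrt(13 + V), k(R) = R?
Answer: 385/2628 + I*sqrt(22)/36 ≈ 0.1465 + 0.13029*I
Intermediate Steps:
q(F) = 4*F**2 (q(F) = (F + F)*(F + F) = (2*F)*(2*F) = 4*F**2)
-7*55/(-2628) + y(-34, -35)/q(v(7)) = -7*55/(-2628) + sqrt(13 - 35)/((4*(-3)**2)) = -385*(-1/2628) + sqrt(-22)/((4*9)) = 385/2628 + (I*sqrt(22))/36 = 385/2628 + (I*sqrt(22))*(1/36) = 385/2628 + I*sqrt(22)/36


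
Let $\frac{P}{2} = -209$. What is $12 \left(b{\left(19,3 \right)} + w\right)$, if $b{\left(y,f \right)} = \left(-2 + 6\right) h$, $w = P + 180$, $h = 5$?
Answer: $-2616$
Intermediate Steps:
$P = -418$ ($P = 2 \left(-209\right) = -418$)
$w = -238$ ($w = -418 + 180 = -238$)
$b{\left(y,f \right)} = 20$ ($b{\left(y,f \right)} = \left(-2 + 6\right) 5 = 4 \cdot 5 = 20$)
$12 \left(b{\left(19,3 \right)} + w\right) = 12 \left(20 - 238\right) = 12 \left(-218\right) = -2616$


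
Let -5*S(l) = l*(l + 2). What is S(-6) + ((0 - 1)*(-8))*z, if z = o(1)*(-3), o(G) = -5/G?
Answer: 576/5 ≈ 115.20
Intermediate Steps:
S(l) = -l*(2 + l)/5 (S(l) = -l*(l + 2)/5 = -l*(2 + l)/5)
z = 15 (z = -5/1*(-3) = -5*1*(-3) = -5*(-3) = 15)
S(-6) + ((0 - 1)*(-8))*z = -⅕*(-6)*(2 - 6) + ((0 - 1)*(-8))*15 = -⅕*(-6)*(-4) - 1*(-8)*15 = -24/5 + 8*15 = -24/5 + 120 = 576/5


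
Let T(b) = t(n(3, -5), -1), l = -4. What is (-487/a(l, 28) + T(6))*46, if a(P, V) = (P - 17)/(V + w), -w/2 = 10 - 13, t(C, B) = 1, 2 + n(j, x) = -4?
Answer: 762634/21 ≈ 36316.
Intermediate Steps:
n(j, x) = -6 (n(j, x) = -2 - 4 = -6)
w = 6 (w = -2*(10 - 13) = -2*(-3) = 6)
T(b) = 1
a(P, V) = (-17 + P)/(6 + V) (a(P, V) = (P - 17)/(V + 6) = (-17 + P)/(6 + V))
(-487/a(l, 28) + T(6))*46 = (-487*(6 + 28)/(-17 - 4) + 1)*46 = (-487/(-21/34) + 1)*46 = (-487*(-34/21) + 1)*46 = (16558/21 + 1)*46 = (16579/21)*46 = 762634/21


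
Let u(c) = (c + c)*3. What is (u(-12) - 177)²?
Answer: 62001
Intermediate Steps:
u(c) = 6*c (u(c) = (2*c)*3 = 6*c)
(u(-12) - 177)² = (6*(-12) - 177)² = (-72 - 177)² = (-249)² = 62001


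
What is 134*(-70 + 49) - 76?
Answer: -2890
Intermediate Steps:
134*(-70 + 49) - 76 = 134*(-21) - 76 = -2814 - 76 = -2890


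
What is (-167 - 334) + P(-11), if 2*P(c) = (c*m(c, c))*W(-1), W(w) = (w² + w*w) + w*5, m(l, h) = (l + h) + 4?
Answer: -798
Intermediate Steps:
m(l, h) = 4 + h + l (m(l, h) = (h + l) + 4 = 4 + h + l)
W(w) = 2*w² + 5*w (W(w) = (w² + w²) + 5*w = 2*w² + 5*w)
P(c) = -3*c*(4 + 2*c)/2 (P(c) = ((c*(4 + c + c))*(-(5 + 2*(-1))))/2 = ((c*(4 + 2*c))*(-(5 - 2)))/2 = ((c*(4 + 2*c))*(-1*3))/2 = ((c*(4 + 2*c))*(-3))/2 = (-3*c*(4 + 2*c))/2 = -3*c*(4 + 2*c)/2)
(-167 - 334) + P(-11) = (-167 - 334) - 3*(-11)*(2 - 11) = -501 - 3*(-11)*(-9) = -501 - 297 = -798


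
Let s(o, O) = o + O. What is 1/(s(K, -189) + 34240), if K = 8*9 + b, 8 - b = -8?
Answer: 1/34139 ≈ 2.9292e-5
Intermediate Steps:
b = 16 (b = 8 - 1*(-8) = 8 + 8 = 16)
K = 88 (K = 8*9 + 16 = 72 + 16 = 88)
s(o, O) = O + o
1/(s(K, -189) + 34240) = 1/((-189 + 88) + 34240) = 1/(-101 + 34240) = 1/34139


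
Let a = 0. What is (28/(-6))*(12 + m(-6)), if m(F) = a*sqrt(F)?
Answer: -56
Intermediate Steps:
m(F) = 0 (m(F) = 0*sqrt(F) = 0)
(28/(-6))*(12 + m(-6)) = (28/(-6))*(12 + 0) = (28*(-1/6))*12 = -14/3*12 = -56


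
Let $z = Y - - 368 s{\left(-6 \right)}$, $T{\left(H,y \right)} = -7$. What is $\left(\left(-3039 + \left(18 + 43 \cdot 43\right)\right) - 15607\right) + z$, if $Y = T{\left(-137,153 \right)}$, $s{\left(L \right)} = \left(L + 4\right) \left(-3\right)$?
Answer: $-14578$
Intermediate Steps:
$s{\left(L \right)} = -12 - 3 L$ ($s{\left(L \right)} = \left(4 + L\right) \left(-3\right) = -12 - 3 L$)
$Y = -7$
$z = 2201$ ($z = -7 - - 368 \left(-12 - -18\right) = -7 - - 368 \left(-12 + 18\right) = -7 - \left(-368\right) 6 = -7 - -2208 = -7 + 2208 = 2201$)
$\left(\left(-3039 + \left(18 + 43 \cdot 43\right)\right) - 15607\right) + z = \left(\left(-3039 + \left(18 + 43 \cdot 43\right)\right) - 15607\right) + 2201 = \left(\left(-3039 + \left(18 + 1849\right)\right) - 15607\right) + 2201 = \left(\left(-3039 + 1867\right) - 15607\right) + 2201 = \left(-1172 - 15607\right) + 2201 = -16779 + 2201 = -14578$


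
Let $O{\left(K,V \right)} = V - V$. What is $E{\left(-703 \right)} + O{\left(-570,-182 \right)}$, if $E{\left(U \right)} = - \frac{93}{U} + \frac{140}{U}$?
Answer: $- \frac{47}{703} \approx -0.066856$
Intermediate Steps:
$O{\left(K,V \right)} = 0$
$E{\left(U \right)} = \frac{47}{U}$
$E{\left(-703 \right)} + O{\left(-570,-182 \right)} = \frac{47}{-703} + 0 = 47 \left(- \frac{1}{703}\right) + 0 = - \frac{47}{703} + 0 = - \frac{47}{703}$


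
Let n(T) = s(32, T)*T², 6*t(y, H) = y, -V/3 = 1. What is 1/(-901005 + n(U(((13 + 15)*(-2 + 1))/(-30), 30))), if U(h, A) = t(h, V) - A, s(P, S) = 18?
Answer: -225/199118827 ≈ -1.1300e-6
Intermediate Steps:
V = -3 (V = -3*1 = -3)
t(y, H) = y/6
U(h, A) = -A + h/6 (U(h, A) = h/6 - A = -A + h/6)
n(T) = 18*T²
1/(-901005 + n(U(((13 + 15)*(-2 + 1))/(-30), 30))) = 1/(-901005 + 18*(-1*30 + (((13 + 15)*(-2 + 1))/(-30))/6)²) = 1/(-901005 + 18*(-30 + ((28*(-1))*(-1/30))/6)²) = 1/(-901005 + 18*(-30 + (-28*(-1/30))/6)²) = 1/(-901005 + 18*(-30 + (⅙)*(14/15))²) = 1/(-901005 + 18*(-30 + 7/45)²) = 1/(-901005 + 18*(-1343/45)²) = 1/(-901005 + 18*(1803649/2025)) = 1/(-901005 + 3607298/225) = 1/(-199118827/225) = -225/199118827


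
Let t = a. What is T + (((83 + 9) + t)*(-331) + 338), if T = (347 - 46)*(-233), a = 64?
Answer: -121431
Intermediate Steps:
t = 64
T = -70133 (T = 301*(-233) = -70133)
T + (((83 + 9) + t)*(-331) + 338) = -70133 + (((83 + 9) + 64)*(-331) + 338) = -70133 + ((92 + 64)*(-331) + 338) = -70133 + (156*(-331) + 338) = -70133 + (-51636 + 338) = -70133 - 51298 = -121431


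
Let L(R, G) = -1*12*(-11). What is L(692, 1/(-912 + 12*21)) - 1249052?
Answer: -1248920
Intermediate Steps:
L(R, G) = 132 (L(R, G) = -12*(-11) = 132)
L(692, 1/(-912 + 12*21)) - 1249052 = 132 - 1249052 = -1248920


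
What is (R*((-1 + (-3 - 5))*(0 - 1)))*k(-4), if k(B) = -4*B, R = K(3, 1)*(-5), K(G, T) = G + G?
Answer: -4320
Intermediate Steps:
K(G, T) = 2*G
R = -30 (R = (2*3)*(-5) = 6*(-5) = -30)
(R*((-1 + (-3 - 5))*(0 - 1)))*k(-4) = (-30*(-1 + (-3 - 5))*(0 - 1))*(-4*(-4)) = -30*(-1 - 8)*(-1)*16 = -(-270)*(-1)*16 = -30*9*16 = -270*16 = -4320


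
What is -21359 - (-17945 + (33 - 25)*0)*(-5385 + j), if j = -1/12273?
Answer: -1186249091177/12273 ≈ -9.6655e+7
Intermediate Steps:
j = -1/12273 (j = -1*1/12273 = -1/12273 ≈ -8.1480e-5)
-21359 - (-17945 + (33 - 25)*0)*(-5385 + j) = -21359 - (-17945 + (33 - 25)*0)*(-5385 - 1/12273) = -21359 - (-17945 + 8*0)*(-66090106)/12273 = -21359 - (-17945 + 0)*(-66090106)/12273 = -21359 - (-17945)*(-66090106)/12273 = -21359 - 1*1185986952170/12273 = -21359 - 1185986952170/12273 = -1186249091177/12273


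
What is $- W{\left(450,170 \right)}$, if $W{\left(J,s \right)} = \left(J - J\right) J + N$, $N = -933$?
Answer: $933$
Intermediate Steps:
$W{\left(J,s \right)} = -933$ ($W{\left(J,s \right)} = \left(J - J\right) J - 933 = 0 J - 933 = 0 - 933 = -933$)
$- W{\left(450,170 \right)} = \left(-1\right) \left(-933\right) = 933$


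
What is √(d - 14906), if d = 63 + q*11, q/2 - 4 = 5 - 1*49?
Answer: 3*I*√1747 ≈ 125.39*I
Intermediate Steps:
q = -80 (q = 8 + 2*(5 - 1*49) = 8 + 2*(5 - 49) = 8 + 2*(-44) = 8 - 88 = -80)
d = -817 (d = 63 - 80*11 = 63 - 880 = -817)
√(d - 14906) = √(-817 - 14906) = √(-15723) = 3*I*√1747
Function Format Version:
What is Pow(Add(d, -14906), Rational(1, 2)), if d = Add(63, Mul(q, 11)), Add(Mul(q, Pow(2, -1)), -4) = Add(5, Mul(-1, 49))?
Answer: Mul(3, I, Pow(1747, Rational(1, 2))) ≈ Mul(125.39, I)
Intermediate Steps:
q = -80 (q = Add(8, Mul(2, Add(5, Mul(-1, 49)))) = Add(8, Mul(2, Add(5, -49))) = Add(8, Mul(2, -44)) = Add(8, -88) = -80)
d = -817 (d = Add(63, Mul(-80, 11)) = Add(63, -880) = -817)
Pow(Add(d, -14906), Rational(1, 2)) = Pow(Add(-817, -14906), Rational(1, 2)) = Pow(-15723, Rational(1, 2)) = Mul(3, I, Pow(1747, Rational(1, 2)))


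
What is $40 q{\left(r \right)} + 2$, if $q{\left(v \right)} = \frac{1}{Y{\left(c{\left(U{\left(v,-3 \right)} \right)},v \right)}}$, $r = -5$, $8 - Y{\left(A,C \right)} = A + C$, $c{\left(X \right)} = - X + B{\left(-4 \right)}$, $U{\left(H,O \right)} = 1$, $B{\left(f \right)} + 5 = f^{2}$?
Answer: $\frac{46}{3} \approx 15.333$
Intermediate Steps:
$B{\left(f \right)} = -5 + f^{2}$
$c{\left(X \right)} = 11 - X$ ($c{\left(X \right)} = - X - \left(5 - \left(-4\right)^{2}\right) = - X + \left(-5 + 16\right) = - X + 11 = 11 - X$)
$Y{\left(A,C \right)} = 8 - A - C$ ($Y{\left(A,C \right)} = 8 - \left(A + C\right) = 8 - A - C$)
$q{\left(v \right)} = \frac{1}{-2 - v}$ ($q{\left(v \right)} = \frac{1}{8 - \left(11 - 1\right) - v} = \frac{1}{8 - 10 - v} = \frac{1}{-2 - v}$)
$40 q{\left(r \right)} + 2 = 40 \left(- \frac{1}{2 - 5}\right) + 2 = 40 \left(- \frac{1}{-3}\right) + 2 = 40 \left(\left(-1\right) \left(- \frac{1}{3}\right)\right) + 2 = 40 \cdot \frac{1}{3} + 2 = \frac{40}{3} + 2 = \frac{46}{3}$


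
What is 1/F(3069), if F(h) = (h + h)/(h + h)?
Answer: 1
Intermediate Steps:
F(h) = 1 (F(h) = (2*h)/((2*h)) = (2*h)*(1/(2*h)) = 1)
1/F(3069) = 1/1 = 1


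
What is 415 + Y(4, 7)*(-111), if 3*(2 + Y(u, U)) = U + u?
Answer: 230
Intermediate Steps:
Y(u, U) = -2 + U/3 + u/3 (Y(u, U) = -2 + (U + u)/3 = -2 + (U/3 + u/3) = -2 + U/3 + u/3)
415 + Y(4, 7)*(-111) = 415 + (-2 + (⅓)*7 + (⅓)*4)*(-111) = 415 + (-2 + 7/3 + 4/3)*(-111) = 415 + (5/3)*(-111) = 415 - 185 = 230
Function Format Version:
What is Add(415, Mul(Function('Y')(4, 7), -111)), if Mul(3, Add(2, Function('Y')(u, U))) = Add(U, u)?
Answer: 230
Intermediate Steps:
Function('Y')(u, U) = Add(-2, Mul(Rational(1, 3), U), Mul(Rational(1, 3), u)) (Function('Y')(u, U) = Add(-2, Mul(Rational(1, 3), Add(U, u))) = Add(-2, Add(Mul(Rational(1, 3), U), Mul(Rational(1, 3), u))) = Add(-2, Mul(Rational(1, 3), U), Mul(Rational(1, 3), u)))
Add(415, Mul(Function('Y')(4, 7), -111)) = Add(415, Mul(Add(-2, Mul(Rational(1, 3), 7), Mul(Rational(1, 3), 4)), -111)) = Add(415, Mul(Add(-2, Rational(7, 3), Rational(4, 3)), -111)) = Add(415, Mul(Rational(5, 3), -111)) = Add(415, -185) = 230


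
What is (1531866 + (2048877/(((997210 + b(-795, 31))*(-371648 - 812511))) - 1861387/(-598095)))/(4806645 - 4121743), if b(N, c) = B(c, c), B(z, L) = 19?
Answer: 540961995123972840505856/241865280418401795152295 ≈ 2.2366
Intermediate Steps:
b(N, c) = 19
(1531866 + (2048877/(((997210 + b(-795, 31))*(-371648 - 812511))) - 1861387/(-598095)))/(4806645 - 4121743) = (1531866 + (2048877/(((997210 + 19)*(-371648 - 812511))) - 1861387/(-598095)))/(4806645 - 4121743) = (1531866 + (2048877/((997229*(-1184159))) - 1861387*(-1/598095)))/684902 = (1531866 + (2048877/(-1180877695411) + 1861387/598095))*(1/684902) = (1531866 + (2048877*(-1/1180877695411) + 1861387/598095))*(1/684902) = (1531866 + (-2048877/1180877695411 + 1861387/598095))*(1/684902) = (1531866 + 2198069165404905742/706277045236842045)*(1/684902) = (1081923990247945681011712/706277045236842045)*(1/684902) = 540961995123972840505856/241865280418401795152295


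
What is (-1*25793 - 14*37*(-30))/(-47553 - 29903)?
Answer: 10253/77456 ≈ 0.13237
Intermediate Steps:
(-1*25793 - 14*37*(-30))/(-47553 - 29903) = (-25793 - 518*(-30))/(-77456) = (-25793 + 15540)*(-1/77456) = -10253*(-1/77456) = 10253/77456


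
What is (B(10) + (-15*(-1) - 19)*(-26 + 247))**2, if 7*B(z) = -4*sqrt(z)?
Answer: 38291504/49 + 7072*sqrt(10)/7 ≈ 7.8465e+5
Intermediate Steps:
B(z) = -4*sqrt(z)/7 (B(z) = (-4*sqrt(z))/7 = -4*sqrt(z)/7)
(B(10) + (-15*(-1) - 19)*(-26 + 247))**2 = (-4*sqrt(10)/7 + (-15*(-1) - 19)*(-26 + 247))**2 = (-4*sqrt(10)/7 + (15 - 19)*221)**2 = (-4*sqrt(10)/7 - 4*221)**2 = (-4*sqrt(10)/7 - 884)**2 = (-884 - 4*sqrt(10)/7)**2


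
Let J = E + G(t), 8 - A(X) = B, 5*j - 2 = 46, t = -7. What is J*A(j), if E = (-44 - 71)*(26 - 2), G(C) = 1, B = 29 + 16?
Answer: 102083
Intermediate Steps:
j = 48/5 (j = 2/5 + (1/5)*46 = 2/5 + 46/5 = 48/5 ≈ 9.6000)
B = 45
E = -2760 (E = -115*24 = -2760)
A(X) = -37 (A(X) = 8 - 1*45 = 8 - 45 = -37)
J = -2759 (J = -2760 + 1 = -2759)
J*A(j) = -2759*(-37) = 102083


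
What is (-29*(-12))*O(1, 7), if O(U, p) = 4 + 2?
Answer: 2088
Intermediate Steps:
O(U, p) = 6
(-29*(-12))*O(1, 7) = -29*(-12)*6 = 348*6 = 2088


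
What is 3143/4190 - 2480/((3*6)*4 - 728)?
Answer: 778313/171790 ≈ 4.5306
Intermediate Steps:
3143/4190 - 2480/((3*6)*4 - 728) = 3143*(1/4190) - 2480/(18*4 - 728) = 3143/4190 - 2480/(72 - 728) = 3143/4190 - 2480/(-656) = 3143/4190 - 2480*(-1/656) = 3143/4190 + 155/41 = 778313/171790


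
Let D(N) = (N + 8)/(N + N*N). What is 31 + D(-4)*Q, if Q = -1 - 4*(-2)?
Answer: 100/3 ≈ 33.333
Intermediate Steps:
Q = 7 (Q = -1 + 8 = 7)
D(N) = (8 + N)/(N + N²)
31 + D(-4)*Q = 31 + ((8 - 4)/((-4)*(1 - 4)))*7 = 31 - ¼*4/(-3)*7 = 31 - ¼*(-⅓)*4*7 = 31 + (⅓)*7 = 31 + 7/3 = 100/3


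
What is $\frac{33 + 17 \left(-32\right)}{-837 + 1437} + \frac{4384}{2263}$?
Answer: $\frac{1474007}{1357800} \approx 1.0856$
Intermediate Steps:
$\frac{33 + 17 \left(-32\right)}{-837 + 1437} + \frac{4384}{2263} = \frac{33 - 544}{600} + 4384 \cdot \frac{1}{2263} = \left(-511\right) \frac{1}{600} + \frac{4384}{2263} = - \frac{511}{600} + \frac{4384}{2263} = \frac{1474007}{1357800}$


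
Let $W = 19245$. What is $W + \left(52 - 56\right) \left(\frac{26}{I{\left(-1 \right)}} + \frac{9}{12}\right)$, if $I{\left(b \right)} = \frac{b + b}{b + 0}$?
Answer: $19190$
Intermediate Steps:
$I{\left(b \right)} = 2$ ($I{\left(b \right)} = \frac{2 b}{b} = 2$)
$W + \left(52 - 56\right) \left(\frac{26}{I{\left(-1 \right)}} + \frac{9}{12}\right) = 19245 + \left(52 - 56\right) \left(\frac{26}{2} + \frac{9}{12}\right) = 19245 - 4 \left(26 \cdot \frac{1}{2} + 9 \cdot \frac{1}{12}\right) = 19245 - 4 \left(13 + \frac{3}{4}\right) = 19245 - 55 = 19190$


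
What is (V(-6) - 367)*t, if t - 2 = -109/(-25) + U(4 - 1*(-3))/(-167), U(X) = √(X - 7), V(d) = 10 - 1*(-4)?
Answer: -56127/25 ≈ -2245.1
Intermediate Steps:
V(d) = 14 (V(d) = 10 + 4 = 14)
U(X) = √(-7 + X)
t = 159/25 (t = 2 + (-109/(-25) + √(-7 + (4 - 1*(-3)))/(-167)) = 2 + (-109*(-1/25) + √(-7 + (4 + 3))*(-1/167)) = 2 + (109/25 + √(-7 + 7)*(-1/167)) = 2 + (109/25 + √0*(-1/167)) = 2 + (109/25 + 0*(-1/167)) = 2 + (109/25 + 0) = 2 + 109/25 = 159/25 ≈ 6.3600)
(V(-6) - 367)*t = (14 - 367)*(159/25) = -353*159/25 = -56127/25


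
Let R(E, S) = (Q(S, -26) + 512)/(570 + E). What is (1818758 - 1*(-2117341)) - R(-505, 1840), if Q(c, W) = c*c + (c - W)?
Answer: 252458457/65 ≈ 3.8840e+6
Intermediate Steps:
Q(c, W) = c + c**2 - W (Q(c, W) = c**2 + (c - W) = c + c**2 - W)
R(E, S) = (538 + S + S**2)/(570 + E) (R(E, S) = ((S + S**2 - 1*(-26)) + 512)/(570 + E) = ((S + S**2 + 26) + 512)/(570 + E) = ((26 + S + S**2) + 512)/(570 + E) = (538 + S + S**2)/(570 + E))
(1818758 - 1*(-2117341)) - R(-505, 1840) = (1818758 - 1*(-2117341)) - (538 + 1840 + 1840**2)/(570 - 505) = (1818758 + 2117341) - (538 + 1840 + 3385600)/65 = 3936099 - 3387978/65 = 252458457/65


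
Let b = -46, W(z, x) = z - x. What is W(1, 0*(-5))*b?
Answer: -46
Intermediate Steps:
W(1, 0*(-5))*b = (1 - 0*(-5))*(-46) = (1 - 1*0)*(-46) = (1 + 0)*(-46) = 1*(-46) = -46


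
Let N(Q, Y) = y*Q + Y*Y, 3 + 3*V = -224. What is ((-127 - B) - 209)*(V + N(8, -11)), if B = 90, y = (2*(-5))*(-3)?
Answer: -121552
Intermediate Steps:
V = -227/3 (V = -1 + (⅓)*(-224) = -1 - 224/3 = -227/3 ≈ -75.667)
y = 30 (y = -10*(-3) = 30)
N(Q, Y) = Y² + 30*Q (N(Q, Y) = 30*Q + Y*Y = 30*Q + Y² = Y² + 30*Q)
((-127 - B) - 209)*(V + N(8, -11)) = ((-127 - 1*90) - 209)*(-227/3 + ((-11)² + 30*8)) = ((-127 - 90) - 209)*(-227/3 + (121 + 240)) = (-217 - 209)*(-227/3 + 361) = -426*856/3 = -121552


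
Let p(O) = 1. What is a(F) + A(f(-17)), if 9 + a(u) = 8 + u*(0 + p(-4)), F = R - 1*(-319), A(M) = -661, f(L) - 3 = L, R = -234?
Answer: -577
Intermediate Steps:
f(L) = 3 + L
F = 85 (F = -234 - 1*(-319) = -234 + 319 = 85)
a(u) = -1 + u (a(u) = -9 + (8 + u*(0 + 1)) = -9 + (8 + u*1) = -9 + (8 + u) = -1 + u)
a(F) + A(f(-17)) = (-1 + 85) - 661 = 84 - 661 = -577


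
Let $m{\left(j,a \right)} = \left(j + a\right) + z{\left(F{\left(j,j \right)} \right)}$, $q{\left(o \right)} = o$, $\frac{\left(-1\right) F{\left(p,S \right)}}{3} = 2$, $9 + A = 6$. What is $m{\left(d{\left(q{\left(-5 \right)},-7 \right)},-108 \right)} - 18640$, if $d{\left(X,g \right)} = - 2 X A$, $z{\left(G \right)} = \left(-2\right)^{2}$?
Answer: $-18774$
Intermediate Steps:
$A = -3$ ($A = -9 + 6 = -3$)
$F{\left(p,S \right)} = -6$ ($F{\left(p,S \right)} = \left(-3\right) 2 = -6$)
$z{\left(G \right)} = 4$
$d{\left(X,g \right)} = 6 X$ ($d{\left(X,g \right)} = - 2 X \left(-3\right) = 6 X$)
$m{\left(j,a \right)} = 4 + a + j$ ($m{\left(j,a \right)} = \left(j + a\right) + 4 = \left(a + j\right) + 4 = 4 + a + j$)
$m{\left(d{\left(q{\left(-5 \right)},-7 \right)},-108 \right)} - 18640 = \left(4 - 108 + 6 \left(-5\right)\right) - 18640 = \left(4 - 108 - 30\right) - 18640 = -134 - 18640 = -18774$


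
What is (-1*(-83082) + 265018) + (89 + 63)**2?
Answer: 371204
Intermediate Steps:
(-1*(-83082) + 265018) + (89 + 63)**2 = (83082 + 265018) + 152**2 = 348100 + 23104 = 371204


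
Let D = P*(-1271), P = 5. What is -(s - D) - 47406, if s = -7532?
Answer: -46229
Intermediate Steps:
D = -6355 (D = 5*(-1271) = -6355)
-(s - D) - 47406 = -(-7532 - 1*(-6355)) - 47406 = -(-7532 + 6355) - 47406 = -1*(-1177) - 47406 = 1177 - 47406 = -46229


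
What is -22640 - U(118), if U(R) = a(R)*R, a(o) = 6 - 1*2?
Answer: -23112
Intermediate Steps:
a(o) = 4 (a(o) = 6 - 2 = 4)
U(R) = 4*R
-22640 - U(118) = -22640 - 4*118 = -22640 - 1*472 = -22640 - 472 = -23112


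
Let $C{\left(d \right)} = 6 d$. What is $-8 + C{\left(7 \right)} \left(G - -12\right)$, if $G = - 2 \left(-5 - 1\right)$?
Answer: $1000$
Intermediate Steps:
$G = 12$ ($G = \left(-2\right) \left(-6\right) = 12$)
$-8 + C{\left(7 \right)} \left(G - -12\right) = -8 + 6 \cdot 7 \left(12 - -12\right) = -8 + 42 \left(12 + 12\right) = -8 + 42 \cdot 24 = -8 + 1008 = 1000$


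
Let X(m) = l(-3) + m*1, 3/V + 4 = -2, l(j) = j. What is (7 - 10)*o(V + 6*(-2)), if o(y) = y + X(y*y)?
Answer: -1689/4 ≈ -422.25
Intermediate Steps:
V = -½ (V = 3/(-4 - 2) = 3/(-6) = 3*(-⅙) = -½ ≈ -0.50000)
X(m) = -3 + m (X(m) = -3 + m*1 = -3 + m)
o(y) = -3 + y + y² (o(y) = y + (-3 + y*y) = y + (-3 + y²) = -3 + y + y²)
(7 - 10)*o(V + 6*(-2)) = (7 - 10)*(-3 + (-½ + 6*(-2)) + (-½ + 6*(-2))²) = -3*(-3 + (-½ - 12) + (-½ - 12)²) = -3*(-3 - 25/2 + (-25/2)²) = -3*(-3 - 25/2 + 625/4) = -3*563/4 = -1689/4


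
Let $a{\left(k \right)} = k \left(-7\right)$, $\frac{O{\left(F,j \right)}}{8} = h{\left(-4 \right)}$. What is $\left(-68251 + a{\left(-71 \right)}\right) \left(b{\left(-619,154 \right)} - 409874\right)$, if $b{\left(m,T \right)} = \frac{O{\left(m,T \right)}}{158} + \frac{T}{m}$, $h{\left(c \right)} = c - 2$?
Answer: $\frac{1358012087955984}{48901} \approx 2.7771 \cdot 10^{10}$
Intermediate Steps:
$h{\left(c \right)} = -2 + c$
$O{\left(F,j \right)} = -48$ ($O{\left(F,j \right)} = 8 \left(-2 - 4\right) = 8 \left(-6\right) = -48$)
$a{\left(k \right)} = - 7 k$
$b{\left(m,T \right)} = - \frac{24}{79} + \frac{T}{m}$ ($b{\left(m,T \right)} = - \frac{48}{158} + \frac{T}{m} = \left(-48\right) \frac{1}{158} + \frac{T}{m} = - \frac{24}{79} + \frac{T}{m}$)
$\left(-68251 + a{\left(-71 \right)}\right) \left(b{\left(-619,154 \right)} - 409874\right) = \left(-68251 - -497\right) \left(\left(- \frac{24}{79} + \frac{154}{-619}\right) - 409874\right) = \left(-68251 + 497\right) \left(\left(- \frac{24}{79} + 154 \left(- \frac{1}{619}\right)\right) - 409874\right) = - 67754 \left(\left(- \frac{24}{79} - \frac{154}{619}\right) - 409874\right) = - 67754 \left(- \frac{27022}{48901} - 409874\right) = \left(-67754\right) \left(- \frac{20043275496}{48901}\right) = \frac{1358012087955984}{48901}$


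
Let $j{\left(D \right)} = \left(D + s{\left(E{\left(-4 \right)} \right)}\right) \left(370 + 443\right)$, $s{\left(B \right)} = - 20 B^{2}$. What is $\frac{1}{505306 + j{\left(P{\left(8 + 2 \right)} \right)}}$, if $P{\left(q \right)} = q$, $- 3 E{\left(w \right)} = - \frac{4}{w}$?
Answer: $\frac{3}{1534888} \approx 1.9545 \cdot 10^{-6}$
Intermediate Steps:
$E{\left(w \right)} = \frac{4}{3 w}$ ($E{\left(w \right)} = - \frac{\left(-4\right) \frac{1}{w}}{3} = \frac{4}{3 w}$)
$j{\left(D \right)} = - \frac{5420}{3} + 813 D$ ($j{\left(D \right)} = \left(D - 20 \left(\frac{4}{3 \left(-4\right)}\right)^{2}\right) \left(370 + 443\right) = \left(D - 20 \left(\frac{4}{3} \left(- \frac{1}{4}\right)\right)^{2}\right) 813 = \left(D - 20 \left(- \frac{1}{3}\right)^{2}\right) 813 = \left(D - \frac{20}{9}\right) 813 = \left(- \frac{20}{9} + D\right) 813 = - \frac{5420}{3} + 813 D$)
$\frac{1}{505306 + j{\left(P{\left(8 + 2 \right)} \right)}} = \frac{1}{505306 - \left(\frac{5420}{3} - 813 \left(8 + 2\right)\right)} = \frac{1}{505306 + \left(- \frac{5420}{3} + 813 \cdot 10\right)} = \frac{1}{505306 + \left(- \frac{5420}{3} + 8130\right)} = \frac{1}{505306 + \frac{18970}{3}} = \frac{1}{\frac{1534888}{3}} = \frac{3}{1534888}$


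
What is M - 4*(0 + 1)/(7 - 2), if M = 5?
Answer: 21/5 ≈ 4.2000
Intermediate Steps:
M - 4*(0 + 1)/(7 - 2) = 5 - 4*(0 + 1)/(7 - 2) = 5 - 4/5 = 5 - 4*⅕ = 5 - ⅘ = 21/5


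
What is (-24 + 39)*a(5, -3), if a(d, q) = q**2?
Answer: 135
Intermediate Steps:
(-24 + 39)*a(5, -3) = (-24 + 39)*(-3)**2 = 15*9 = 135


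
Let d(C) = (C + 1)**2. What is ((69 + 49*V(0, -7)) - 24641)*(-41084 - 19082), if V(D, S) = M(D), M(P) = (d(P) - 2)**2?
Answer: 1475450818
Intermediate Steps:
d(C) = (1 + C)**2
M(P) = (-2 + (1 + P)**2)**2 (M(P) = ((1 + P)**2 - 2)**2 = (-2 + (1 + P)**2)**2)
V(D, S) = (-2 + (1 + D)**2)**2
((69 + 49*V(0, -7)) - 24641)*(-41084 - 19082) = ((69 + 49*(-2 + (1 + 0)**2)**2) - 24641)*(-41084 - 19082) = ((69 + 49*(-2 + 1**2)**2) - 24641)*(-60166) = ((69 + 49*(-2 + 1)**2) - 24641)*(-60166) = ((69 + 49*(-1)**2) - 24641)*(-60166) = ((69 + 49*1) - 24641)*(-60166) = ((69 + 49) - 24641)*(-60166) = (118 - 24641)*(-60166) = -24523*(-60166) = 1475450818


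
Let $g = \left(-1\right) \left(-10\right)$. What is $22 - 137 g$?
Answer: $-1348$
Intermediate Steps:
$g = 10$
$22 - 137 g = 22 - 1370 = -1348$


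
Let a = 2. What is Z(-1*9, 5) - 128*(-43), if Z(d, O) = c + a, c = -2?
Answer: 5504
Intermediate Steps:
Z(d, O) = 0 (Z(d, O) = -2 + 2 = 0)
Z(-1*9, 5) - 128*(-43) = 0 - 128*(-43) = 0 + 5504 = 5504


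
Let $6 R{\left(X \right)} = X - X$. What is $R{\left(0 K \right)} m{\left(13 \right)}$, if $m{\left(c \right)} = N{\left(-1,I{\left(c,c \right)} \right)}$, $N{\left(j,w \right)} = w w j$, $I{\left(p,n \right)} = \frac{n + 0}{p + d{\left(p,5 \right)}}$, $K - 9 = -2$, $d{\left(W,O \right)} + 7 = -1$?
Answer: $0$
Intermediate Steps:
$d{\left(W,O \right)} = -8$ ($d{\left(W,O \right)} = -7 - 1 = -8$)
$K = 7$ ($K = 9 - 2 = 7$)
$I{\left(p,n \right)} = \frac{n}{-8 + p}$ ($I{\left(p,n \right)} = \frac{n + 0}{p - 8} = \frac{n}{-8 + p}$)
$N{\left(j,w \right)} = j w^{2}$ ($N{\left(j,w \right)} = w j w = j w^{2}$)
$m{\left(c \right)} = - \frac{c^{2}}{\left(-8 + c\right)^{2}}$ ($m{\left(c \right)} = - \left(\frac{c}{-8 + c}\right)^{2} = - \frac{c^{2}}{\left(-8 + c\right)^{2}}$)
$R{\left(X \right)} = 0$ ($R{\left(X \right)} = \frac{X - X}{6} = \frac{1}{6} \cdot 0 = 0$)
$R{\left(0 K \right)} m{\left(13 \right)} = 0 \left(- \frac{13^{2}}{\left(-8 + 13\right)^{2}}\right) = 0 \left(\left(-1\right) 169 \cdot \frac{1}{25}\right) = 0 \left(- \frac{169}{25}\right) = 0$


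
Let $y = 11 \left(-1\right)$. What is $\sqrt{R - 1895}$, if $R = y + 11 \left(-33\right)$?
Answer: $i \sqrt{2269} \approx 47.634 i$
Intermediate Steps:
$y = -11$
$R = -374$ ($R = -11 + 11 \left(-33\right) = -11 - 363 = -374$)
$\sqrt{R - 1895} = \sqrt{-374 - 1895} = \sqrt{-2269} = i \sqrt{2269}$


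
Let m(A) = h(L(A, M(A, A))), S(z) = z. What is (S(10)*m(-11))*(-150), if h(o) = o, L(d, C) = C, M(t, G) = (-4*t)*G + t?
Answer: 742500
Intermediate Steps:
M(t, G) = t - 4*G*t (M(t, G) = -4*G*t + t = t - 4*G*t)
m(A) = A*(1 - 4*A)
(S(10)*m(-11))*(-150) = (10*(-11*(1 - 4*(-11))))*(-150) = (10*(-11*(1 + 44)))*(-150) = (10*(-11*45))*(-150) = (10*(-495))*(-150) = -4950*(-150) = 742500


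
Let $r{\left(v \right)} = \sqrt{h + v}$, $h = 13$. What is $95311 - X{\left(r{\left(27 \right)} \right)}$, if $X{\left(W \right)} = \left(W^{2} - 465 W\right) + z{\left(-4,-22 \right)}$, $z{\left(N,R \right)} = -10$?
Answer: $95281 + 930 \sqrt{10} \approx 98222.0$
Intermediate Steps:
$r{\left(v \right)} = \sqrt{13 + v}$
$X{\left(W \right)} = -10 + W^{2} - 465 W$ ($X{\left(W \right)} = \left(W^{2} - 465 W\right) - 10 = -10 + W^{2} - 465 W$)
$95311 - X{\left(r{\left(27 \right)} \right)} = 95311 - \left(-10 + \left(\sqrt{13 + 27}\right)^{2} - 465 \sqrt{13 + 27}\right) = 95311 - \left(-10 + \left(\sqrt{40}\right)^{2} - 465 \sqrt{40}\right) = 95311 - \left(-10 + \left(2 \sqrt{10}\right)^{2} - 465 \cdot 2 \sqrt{10}\right) = 95311 - \left(-10 + 40 - 930 \sqrt{10}\right) = 95311 - \left(30 - 930 \sqrt{10}\right) = 95281 + 930 \sqrt{10}$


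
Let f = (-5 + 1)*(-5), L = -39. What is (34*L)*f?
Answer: -26520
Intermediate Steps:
f = 20 (f = -4*(-5) = 20)
(34*L)*f = (34*(-39))*20 = -1326*20 = -26520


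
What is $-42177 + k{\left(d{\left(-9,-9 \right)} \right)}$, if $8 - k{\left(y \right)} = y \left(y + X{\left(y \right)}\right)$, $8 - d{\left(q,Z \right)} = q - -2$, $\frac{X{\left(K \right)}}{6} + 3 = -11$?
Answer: $-41134$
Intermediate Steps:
$X{\left(K \right)} = -84$ ($X{\left(K \right)} = -18 + 6 \left(-11\right) = -18 - 66 = -84$)
$d{\left(q,Z \right)} = 6 - q$ ($d{\left(q,Z \right)} = 8 - \left(q - -2\right) = 8 - \left(q + 2\right) = 8 - \left(2 + q\right) = 6 - q$)
$k{\left(y \right)} = 8 - y \left(-84 + y\right)$ ($k{\left(y \right)} = 8 - y \left(y - 84\right) = 8 - y \left(-84 + y\right)$)
$-42177 + k{\left(d{\left(-9,-9 \right)} \right)} = -42177 + \left(8 - \left(6 - -9\right)^{2} + 84 \left(6 - -9\right)\right) = -42177 + \left(8 - \left(6 + 9\right)^{2} + 84 \left(6 + 9\right)\right) = -42177 + \left(8 - 15^{2} + 84 \cdot 15\right) = -42177 + \left(8 - 225 + 1260\right) = -42177 + 1043 = -41134$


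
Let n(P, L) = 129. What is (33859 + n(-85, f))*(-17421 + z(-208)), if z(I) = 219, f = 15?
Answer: -584661576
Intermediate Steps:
(33859 + n(-85, f))*(-17421 + z(-208)) = (33859 + 129)*(-17421 + 219) = 33988*(-17202) = -584661576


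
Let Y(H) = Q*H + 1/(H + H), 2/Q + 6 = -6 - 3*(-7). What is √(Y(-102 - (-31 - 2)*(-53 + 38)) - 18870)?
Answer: I*√27090886890/1194 ≈ 137.85*I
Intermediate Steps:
Q = 2/9 (Q = 2/(-6 + (-6 - 3*(-7))) = 2/(-6 + (-6 + 21)) = 2/(-6 + 15) = 2/9 ≈ 0.22222)
Y(H) = 1/(2*H) + 2*H/9 (Y(H) = 2*H/9 + 1/(H + H) = 2*H/9 + 1/(2*H) = 1/(2*H) + 2*H/9)
√(Y(-102 - (-31 - 2)*(-53 + 38)) - 18870) = √((9 + 4*(-102 - (-31 - 2)*(-53 + 38))²)/(18*(-102 - (-31 - 2)*(-53 + 38))) - 18870) = √((9 + 4*(-102 - (-33)*(-15))²)/(18*(-102 - (-33)*(-15))) - 18870) = √((9 + 4*(-102 - 1*495)²)/(18*(-102 - 1*495)) - 18870) = √((9 + 4*(-102 - 495)²)/(18*(-102 - 495)) - 18870) = √((1/18)*(9 + 4*(-597)²)/(-597) - 18870) = √((1/18)*(-1/597)*(9 + 4*356409) - 18870) = √((1/18)*(-1/597)*(9 + 1425636) - 18870) = √((1/18)*(-1/597)*1425645 - 18870) = √(-158405/1194 - 18870) = √(-22689185/1194) = I*√27090886890/1194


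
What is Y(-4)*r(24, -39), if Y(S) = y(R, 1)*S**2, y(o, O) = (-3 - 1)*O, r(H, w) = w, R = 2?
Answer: 2496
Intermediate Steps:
y(o, O) = -4*O
Y(S) = -4*S**2 (Y(S) = (-4*1)*S**2 = -4*S**2)
Y(-4)*r(24, -39) = -4*(-4)**2*(-39) = -4*16*(-39) = -64*(-39) = 2496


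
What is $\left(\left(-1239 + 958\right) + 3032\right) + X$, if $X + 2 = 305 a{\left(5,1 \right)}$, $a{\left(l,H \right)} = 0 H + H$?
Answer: $3054$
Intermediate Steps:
$a{\left(l,H \right)} = H$ ($a{\left(l,H \right)} = 0 + H = H$)
$X = 303$ ($X = -2 + 305 \cdot 1 = -2 + 305 = 303$)
$\left(\left(-1239 + 958\right) + 3032\right) + X = \left(\left(-1239 + 958\right) + 3032\right) + 303 = \left(-281 + 3032\right) + 303 = 2751 + 303 = 3054$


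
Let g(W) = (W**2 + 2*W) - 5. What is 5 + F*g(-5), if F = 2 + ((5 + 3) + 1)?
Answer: 115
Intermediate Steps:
g(W) = -5 + W**2 + 2*W
F = 11 (F = 2 + (8 + 1) = 2 + 9 = 11)
5 + F*g(-5) = 5 + 11*(-5 + (-5)**2 + 2*(-5)) = 5 + 11*(-5 + 25 - 10) = 5 + 11*10 = 5 + 110 = 115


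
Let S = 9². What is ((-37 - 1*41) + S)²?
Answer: 9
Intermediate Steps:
S = 81
((-37 - 1*41) + S)² = ((-37 - 1*41) + 81)² = ((-37 - 41) + 81)² = (-78 + 81)² = 3² = 9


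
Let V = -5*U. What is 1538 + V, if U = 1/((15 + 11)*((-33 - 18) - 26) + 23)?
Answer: 3043707/1979 ≈ 1538.0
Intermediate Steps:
U = -1/1979 (U = 1/(26*(-51 - 26) + 23) = 1/(26*(-77) + 23) = 1/(-2002 + 23) = 1/(-1979) = -1/1979 ≈ -0.00050531)
V = 5/1979 (V = -5*(-1/1979) = 5/1979 ≈ 0.0025265)
1538 + V = 1538 + 5/1979 = 3043707/1979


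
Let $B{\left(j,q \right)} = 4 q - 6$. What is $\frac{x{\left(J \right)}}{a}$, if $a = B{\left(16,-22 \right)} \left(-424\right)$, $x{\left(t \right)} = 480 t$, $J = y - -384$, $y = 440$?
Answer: $\frac{24720}{2491} \approx 9.9237$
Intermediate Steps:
$J = 824$ ($J = 440 - -384 = 440 + 384 = 824$)
$B{\left(j,q \right)} = -6 + 4 q$
$a = 39856$ ($a = \left(-6 + 4 \left(-22\right)\right) \left(-424\right) = \left(-6 - 88\right) \left(-424\right) = \left(-94\right) \left(-424\right) = 39856$)
$\frac{x{\left(J \right)}}{a} = \frac{480 \cdot 824}{39856} = 395520 \cdot \frac{1}{39856} = \frac{24720}{2491}$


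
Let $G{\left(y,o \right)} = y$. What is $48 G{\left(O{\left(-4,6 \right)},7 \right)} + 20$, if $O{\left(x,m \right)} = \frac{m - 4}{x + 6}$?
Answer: $68$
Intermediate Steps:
$O{\left(x,m \right)} = \frac{-4 + m}{6 + x}$
$48 G{\left(O{\left(-4,6 \right)},7 \right)} + 20 = 48 \frac{-4 + 6}{6 - 4} + 20 = 48 \cdot \frac{1}{2} \cdot 2 + 20 = 48 \cdot 1 + 20 = 48 + 20 = 68$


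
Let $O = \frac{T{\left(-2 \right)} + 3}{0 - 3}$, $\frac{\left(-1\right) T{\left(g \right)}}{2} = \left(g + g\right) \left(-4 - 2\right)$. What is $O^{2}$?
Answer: $225$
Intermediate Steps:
$T{\left(g \right)} = 24 g$ ($T{\left(g \right)} = - 2 \left(g + g\right) \left(-4 - 2\right) = - 2 \cdot 2 g \left(-6\right) = - 2 \left(- 12 g\right) = 24 g$)
$O = 15$ ($O = \frac{24 \left(-2\right) + 3}{0 - 3} = \frac{-48 + 3}{-3} = \left(- \frac{1}{3}\right) \left(-45\right) = 15$)
$O^{2} = 15^{2} = 225$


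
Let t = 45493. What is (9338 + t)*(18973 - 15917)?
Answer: 167563536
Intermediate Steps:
(9338 + t)*(18973 - 15917) = (9338 + 45493)*(18973 - 15917) = 54831*3056 = 167563536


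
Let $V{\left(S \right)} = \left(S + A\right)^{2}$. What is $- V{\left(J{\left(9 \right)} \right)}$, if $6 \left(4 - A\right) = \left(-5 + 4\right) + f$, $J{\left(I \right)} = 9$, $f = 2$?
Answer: $- \frac{5929}{36} \approx -164.69$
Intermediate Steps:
$A = \frac{23}{6}$ ($A = 4 - \frac{\left(-5 + 4\right) + 2}{6} = 4 - \frac{-1 + 2}{6} = 4 - \frac{1}{6} = \frac{23}{6} \approx 3.8333$)
$V{\left(S \right)} = \left(\frac{23}{6} + S\right)^{2}$ ($V{\left(S \right)} = \left(S + \frac{23}{6}\right)^{2} = \left(\frac{23}{6} + S\right)^{2}$)
$- V{\left(J{\left(9 \right)} \right)} = - \frac{\left(23 + 6 \cdot 9\right)^{2}}{36} = - \frac{\left(23 + 54\right)^{2}}{36} = - \frac{77^{2}}{36} = - \frac{5929}{36}$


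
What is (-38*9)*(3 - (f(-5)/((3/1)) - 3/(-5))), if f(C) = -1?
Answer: -4674/5 ≈ -934.80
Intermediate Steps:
(-38*9)*(3 - (f(-5)/((3/1)) - 3/(-5))) = (-38*9)*(3 - (-1/(3/1) - 3/(-5))) = -342*(3 - (-1/(3*1) - 3*(-⅕))) = -342*(3 - (-1/3 + ⅗)) = -342*(3 - (-1*⅓ + ⅗)) = -342*(3 - (-⅓ + ⅗)) = -342*(3 - 1*4/15) = -342*(3 - 4/15) = -342*41/15 = -4674/5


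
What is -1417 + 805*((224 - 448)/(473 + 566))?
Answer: -1652583/1039 ≈ -1590.6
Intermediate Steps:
-1417 + 805*((224 - 448)/(473 + 566)) = -1417 + 805*(-224/1039) = -1417 - 180320/1039 = -1652583/1039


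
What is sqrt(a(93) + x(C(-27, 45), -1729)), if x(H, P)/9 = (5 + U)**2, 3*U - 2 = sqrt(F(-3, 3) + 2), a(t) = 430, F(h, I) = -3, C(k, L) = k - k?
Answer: sqrt(718 + 34*I) ≈ 26.803 + 0.63426*I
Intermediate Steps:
C(k, L) = 0
U = 2/3 + I/3 (U = 2/3 + sqrt(-3 + 2)/3 = 2/3 + sqrt(-1)/3 = 2/3 + I/3 ≈ 0.66667 + 0.33333*I)
x(H, P) = 9*(17/3 + I/3)**2 (x(H, P) = 9*(5 + (2/3 + I/3))**2 = 9*(17/3 + I/3)**2)
sqrt(a(93) + x(C(-27, 45), -1729)) = sqrt(430 + (17 + I)**2)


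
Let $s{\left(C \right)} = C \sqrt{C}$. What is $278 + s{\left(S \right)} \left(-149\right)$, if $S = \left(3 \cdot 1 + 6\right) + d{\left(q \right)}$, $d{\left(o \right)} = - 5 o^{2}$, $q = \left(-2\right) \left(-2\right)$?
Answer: $278 + 10579 i \sqrt{71} \approx 278.0 + 89140.0 i$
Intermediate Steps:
$q = 4$
$S = -71$ ($S = \left(3 \cdot 1 + 6\right) - 5 \cdot 4^{2} = \left(3 + 6\right) - 80 = 9 - 80 = -71$)
$s{\left(C \right)} = C^{\frac{3}{2}}$
$278 + s{\left(S \right)} \left(-149\right) = 278 + \left(-71\right)^{\frac{3}{2}} \left(-149\right) = 278 + - 71 i \sqrt{71} \left(-149\right) = 278 + 10579 i \sqrt{71}$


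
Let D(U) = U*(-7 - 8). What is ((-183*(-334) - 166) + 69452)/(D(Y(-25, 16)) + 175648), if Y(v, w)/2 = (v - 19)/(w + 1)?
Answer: 277117/373417 ≈ 0.74211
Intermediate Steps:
Y(v, w) = 2*(-19 + v)/(1 + w) (Y(v, w) = 2*((v - 19)/(w + 1)) = 2*((-19 + v)/(1 + w)) = 2*(-19 + v)/(1 + w))
D(U) = -15*U (D(U) = U*(-15) = -15*U)
((-183*(-334) - 166) + 69452)/(D(Y(-25, 16)) + 175648) = ((-183*(-334) - 166) + 69452)/(-30*(-19 - 25)/(1 + 16) + 175648) = ((61122 - 166) + 69452)/(-30*(-44)/17 + 175648) = (60956 + 69452)/(-30*(-44)/17 + 175648) = 130408/(-15*(-88/17) + 175648) = 130408/(1320/17 + 175648) = 130408/(2987336/17) = 130408*(17/2987336) = 277117/373417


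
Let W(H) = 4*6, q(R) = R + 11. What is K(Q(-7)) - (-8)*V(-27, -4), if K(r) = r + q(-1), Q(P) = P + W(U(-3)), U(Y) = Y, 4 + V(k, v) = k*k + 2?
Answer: 5843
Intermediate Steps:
V(k, v) = -2 + k**2 (V(k, v) = -4 + (k*k + 2) = -4 + (k**2 + 2) = -4 + (2 + k**2) = -2 + k**2)
q(R) = 11 + R
W(H) = 24
Q(P) = 24 + P (Q(P) = P + 24 = 24 + P)
K(r) = 10 + r (K(r) = r + (11 - 1) = r + 10 = 10 + r)
K(Q(-7)) - (-8)*V(-27, -4) = (10 + (24 - 7)) - (-8)*(-2 + (-27)**2) = (10 + 17) - (-8)*(-2 + 729) = 27 - (-8)*727 = 27 - 1*(-5816) = 27 + 5816 = 5843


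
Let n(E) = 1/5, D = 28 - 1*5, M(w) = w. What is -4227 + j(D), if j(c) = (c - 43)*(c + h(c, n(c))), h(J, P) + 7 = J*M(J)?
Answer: -15127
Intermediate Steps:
D = 23 (D = 28 - 5 = 23)
n(E) = 1/5
h(J, P) = -7 + J**2 (h(J, P) = -7 + J*J = -7 + J**2)
j(c) = (-43 + c)*(-7 + c + c**2) (j(c) = (c - 43)*(c + (-7 + c**2)) = (-43 + c)*(-7 + c + c**2))
-4227 + j(D) = -4227 + (301 + 23**3 - 50*23 - 42*23**2) = -4227 + (301 + 12167 - 1150 - 42*529) = -4227 + (301 + 12167 - 1150 - 22218) = -4227 - 10900 = -15127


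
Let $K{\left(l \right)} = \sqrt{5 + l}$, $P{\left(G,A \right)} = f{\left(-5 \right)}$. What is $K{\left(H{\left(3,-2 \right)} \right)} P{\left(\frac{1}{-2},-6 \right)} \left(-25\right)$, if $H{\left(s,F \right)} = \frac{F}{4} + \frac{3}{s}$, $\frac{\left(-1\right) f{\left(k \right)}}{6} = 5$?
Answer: $375 \sqrt{22} \approx 1758.9$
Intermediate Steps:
$f{\left(k \right)} = -30$ ($f{\left(k \right)} = \left(-6\right) 5 = -30$)
$P{\left(G,A \right)} = -30$
$H{\left(s,F \right)} = \frac{3}{s} + \frac{F}{4}$ ($H{\left(s,F \right)} = F \frac{1}{4} + \frac{3}{s} = \frac{F}{4} + \frac{3}{s} = \frac{3}{s} + \frac{F}{4}$)
$K{\left(H{\left(3,-2 \right)} \right)} P{\left(\frac{1}{-2},-6 \right)} \left(-25\right) = \sqrt{5 + \left(\frac{3}{3} + \frac{1}{4} \left(-2\right)\right)} \left(-30\right) \left(-25\right) = \sqrt{5 + \left(3 \cdot \frac{1}{3} - \frac{1}{2}\right)} \left(-30\right) \left(-25\right) = \sqrt{5 + \left(1 - \frac{1}{2}\right)} \left(-30\right) \left(-25\right) = \sqrt{5 + \frac{1}{2}} \left(-30\right) \left(-25\right) = \sqrt{\frac{11}{2}} \left(-30\right) \left(-25\right) = \frac{\sqrt{22}}{2} \left(-30\right) \left(-25\right) = - 15 \sqrt{22} \left(-25\right) = 375 \sqrt{22}$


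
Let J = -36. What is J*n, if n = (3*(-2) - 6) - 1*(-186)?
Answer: -6264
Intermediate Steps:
n = 174 (n = (-6 - 6) + 186 = -12 + 186 = 174)
J*n = -36*174 = -6264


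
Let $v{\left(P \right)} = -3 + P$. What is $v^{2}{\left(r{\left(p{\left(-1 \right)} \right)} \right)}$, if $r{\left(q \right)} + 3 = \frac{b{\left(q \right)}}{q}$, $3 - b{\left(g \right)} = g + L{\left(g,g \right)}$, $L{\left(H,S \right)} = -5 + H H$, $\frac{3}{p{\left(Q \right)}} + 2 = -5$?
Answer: $\frac{280900}{441} \approx 636.96$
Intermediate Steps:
$p{\left(Q \right)} = - \frac{3}{7}$ ($p{\left(Q \right)} = \frac{3}{-2 - 5} = \frac{3}{-7} = 3 \left(- \frac{1}{7}\right) = - \frac{3}{7}$)
$L{\left(H,S \right)} = -5 + H^{2}$
$b{\left(g \right)} = 8 - g - g^{2}$ ($b{\left(g \right)} = 3 - \left(g + \left(-5 + g^{2}\right)\right) = 3 - \left(-5 + g + g^{2}\right) = 8 - g - g^{2}$)
$r{\left(q \right)} = -3 + \frac{8 - q - q^{2}}{q}$
$v^{2}{\left(r{\left(p{\left(-1 \right)} \right)} \right)} = \left(-3 - \left(\frac{25}{7} + \frac{56}{3}\right)\right)^{2} = \left(-3 + \left(-4 + \frac{3}{7} + 8 \left(- \frac{7}{3}\right)\right)\right)^{2} = \left(-3 - \frac{467}{21}\right)^{2} = \left(- \frac{530}{21}\right)^{2} = \frac{280900}{441}$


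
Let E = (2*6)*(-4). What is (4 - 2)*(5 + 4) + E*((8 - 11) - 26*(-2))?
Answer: -2334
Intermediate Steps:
E = -48 (E = 12*(-4) = -48)
(4 - 2)*(5 + 4) + E*((8 - 11) - 26*(-2)) = (4 - 2)*(5 + 4) - 48*((8 - 11) - 26*(-2)) = 2*9 - 48*(-3 + 52) = 18 - 48*49 = 18 - 2352 = -2334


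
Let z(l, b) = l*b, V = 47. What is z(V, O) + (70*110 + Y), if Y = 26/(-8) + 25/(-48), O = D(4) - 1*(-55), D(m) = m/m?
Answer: 495755/48 ≈ 10328.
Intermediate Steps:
D(m) = 1
O = 56 (O = 1 - 1*(-55) = 1 + 55 = 56)
z(l, b) = b*l
Y = -181/48 (Y = 26*(-⅛) + 25*(-1/48) = -13/4 - 25/48 = -181/48 ≈ -3.7708)
z(V, O) + (70*110 + Y) = 56*47 + (70*110 - 181/48) = 2632 + (7700 - 181/48) = 2632 + 369419/48 = 495755/48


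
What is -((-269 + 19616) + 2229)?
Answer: -21576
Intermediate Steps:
-((-269 + 19616) + 2229) = -(19347 + 2229) = -1*21576 = -21576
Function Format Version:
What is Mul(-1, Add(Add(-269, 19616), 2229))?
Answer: -21576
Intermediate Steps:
Mul(-1, Add(Add(-269, 19616), 2229)) = Mul(-1, Add(19347, 2229)) = Mul(-1, 21576) = -21576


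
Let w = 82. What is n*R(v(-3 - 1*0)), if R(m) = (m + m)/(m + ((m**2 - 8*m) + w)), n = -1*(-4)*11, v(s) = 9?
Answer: 198/25 ≈ 7.9200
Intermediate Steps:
n = 44 (n = 4*11 = 44)
R(m) = 2*m/(82 + m**2 - 7*m) (R(m) = (m + m)/(m + ((m**2 - 8*m) + 82)) = (2*m)/(m + (82 + m**2 - 8*m)) = (2*m)/(82 + m**2 - 7*m) = 2*m/(82 + m**2 - 7*m))
n*R(v(-3 - 1*0)) = 44*(2*9/(82 + 9**2 - 7*9)) = 44*(2*9/(82 + 81 - 63)) = 44*(2*9/100) = 44*(2*9*(1/100)) = 44*(9/50) = 198/25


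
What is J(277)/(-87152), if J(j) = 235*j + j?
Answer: -16343/21788 ≈ -0.75009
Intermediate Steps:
J(j) = 236*j
J(277)/(-87152) = (236*277)/(-87152) = 65372*(-1/87152) = -16343/21788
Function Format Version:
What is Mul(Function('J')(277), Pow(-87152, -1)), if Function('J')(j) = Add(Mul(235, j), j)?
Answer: Rational(-16343, 21788) ≈ -0.75009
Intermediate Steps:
Function('J')(j) = Mul(236, j)
Mul(Function('J')(277), Pow(-87152, -1)) = Mul(Mul(236, 277), Pow(-87152, -1)) = Mul(65372, Rational(-1, 87152)) = Rational(-16343, 21788)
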